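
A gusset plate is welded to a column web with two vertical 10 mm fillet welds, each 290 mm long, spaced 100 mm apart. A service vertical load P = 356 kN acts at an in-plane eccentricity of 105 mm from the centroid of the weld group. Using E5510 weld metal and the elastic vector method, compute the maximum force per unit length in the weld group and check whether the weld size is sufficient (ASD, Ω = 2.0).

f_max ≈ 1370 N/mm; NOT adequate

E55XX → F_EXX = 550 MPa.
Total weld length L_w = 580 mm. Treat welds as unit-width lines.
Polar moment about centroid: J = 2[d³/12 + d(b/2)²] = 2[290³/12 + 290×50²] = 5515000 mm³.
Direct shear f_v = P/L_w = 356×10³ / 580 = 613.8 N/mm (vertical).
Torsion M = P·e = 356×10³ × 105 = 37380000 N·mm.
Critical point at (x, y) = (50, 145) from centroid. f_tx = M·y/J = 982.8 N/mm; f_ty = M·x/J = 338.9 N/mm.
Resultant f_max = √[f_tx² + (f_v + f_ty)²] = √[982.8² + (613.8 + 338.9)²] = 1369 N/mm.
Capacity per unit length: r_n/Ω = (1/2.0) × 0.6 × 550 × (0.707 × 10) = 1167 N/mm.
1369 > 1167 → NOT adequate.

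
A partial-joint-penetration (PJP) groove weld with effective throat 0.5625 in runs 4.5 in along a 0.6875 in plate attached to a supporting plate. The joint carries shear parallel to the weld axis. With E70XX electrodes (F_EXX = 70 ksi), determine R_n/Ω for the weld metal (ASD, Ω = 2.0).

Effective throat (given) t_e = 0.5625 in.
A_we = 0.5625 × 4.5 = 2.531 in².
F_nw = 0.6 F_EXX = 42 ksi.
R_n/Ω = (42 × 2.531) / 2.0 = 53.16 kips.

R_n/Ω ≈ 53.2 kips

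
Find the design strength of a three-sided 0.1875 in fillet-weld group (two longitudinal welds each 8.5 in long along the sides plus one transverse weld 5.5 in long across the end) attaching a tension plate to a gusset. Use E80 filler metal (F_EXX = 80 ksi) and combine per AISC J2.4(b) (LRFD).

φR_n ≈ 108 kip

t_e = 0.707 × 0.1875 = 0.1326 in.
R_nwl = 0.6 × 80 × 0.1326 × 17 = 108.2 kip (longitudinal, 2 welds).
R_nwt = 0.6 × 80 × 0.1326 × 5.5 = 35 kip (transverse, base value).
(i) R_nwl + R_nwt = 143.2 kip; (ii) 0.85 R_nwl + 1.5 R_nwt = 144.4 kip.
R_n = max = 144.4 kip [governs: (ii)]; φR_n = 108.3 kip.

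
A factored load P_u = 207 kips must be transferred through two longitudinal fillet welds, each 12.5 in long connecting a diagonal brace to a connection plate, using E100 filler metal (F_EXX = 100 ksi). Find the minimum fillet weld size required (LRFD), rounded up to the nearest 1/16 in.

w = 5/16 in

Total weld length L = 25 in.
Required throat t_e = P_u / (φ × 0.6 F_EXX × L) = 207 / (0.75 × 0.6 × 100 × 25) = 0.184 in.
Required leg w = t_e / 0.707 = 0.2603 in → use 5/16 in.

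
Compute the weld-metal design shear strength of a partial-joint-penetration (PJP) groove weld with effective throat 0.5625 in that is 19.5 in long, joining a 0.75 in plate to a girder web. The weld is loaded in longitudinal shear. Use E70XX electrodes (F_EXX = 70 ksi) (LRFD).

Effective throat (given) t_e = 0.5625 in.
A_we = 0.5625 × 19.5 = 10.97 in².
F_nw = 0.6 F_EXX = 42 ksi.
φR_n = 0.75 × 42 × 10.97 = 345.5 kip.

φR_n ≈ 346 kip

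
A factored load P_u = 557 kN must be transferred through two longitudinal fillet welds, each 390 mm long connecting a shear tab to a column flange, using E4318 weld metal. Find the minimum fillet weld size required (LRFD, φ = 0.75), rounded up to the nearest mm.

w = 6 mm

E43XX → F_EXX = 430 MPa.
Total weld length L = 780 mm.
Required throat t_e = P_u / (φ × 0.6 F_EXX × L) = 557 / (0.75 × 0.6 × 430 × 780 × 10⁻³) = 3.69 mm.
Required leg w = t_e / 0.707 = 5.22 mm → use 6 mm.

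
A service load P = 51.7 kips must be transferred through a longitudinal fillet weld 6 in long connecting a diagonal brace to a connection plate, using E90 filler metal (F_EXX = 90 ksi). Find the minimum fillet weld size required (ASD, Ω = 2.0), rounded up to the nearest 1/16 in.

w = 1/2 in

Total weld length L = 6 in.
Required throat t_e = P × Ω / (0.6 F_EXX × L) = 51.7 × 2.0 / (0.6 × 90 × 6) = 0.3191 in.
Required leg w = t_e / 0.707 = 0.4514 in → use 1/2 in.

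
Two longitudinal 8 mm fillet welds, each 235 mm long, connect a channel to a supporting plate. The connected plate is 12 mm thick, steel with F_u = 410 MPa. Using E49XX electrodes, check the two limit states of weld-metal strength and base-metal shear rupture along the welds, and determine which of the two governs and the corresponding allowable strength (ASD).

E49XX → F_EXX = 490 MPa.
t_e = 0.707 × 8 = 5.656 mm; L = 470 mm.
Weld metal: R_n/Ω = (1/2.0) × 0.6 × 490 × 5.656 × 470 × 10⁻³ = 390.8 kN.
Base metal (shear rupture): R_n/Ω = (1/2.0) × 0.6 × 410 × 12 × 470 × 10⁻³ = 693.7 kN.
Governing: weld metal.

R_n/Ω ≈ 391 kN (weld metal governs)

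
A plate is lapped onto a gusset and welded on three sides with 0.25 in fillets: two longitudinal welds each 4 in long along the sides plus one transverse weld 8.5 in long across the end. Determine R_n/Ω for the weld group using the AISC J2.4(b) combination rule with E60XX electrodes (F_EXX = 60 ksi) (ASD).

R_n/Ω ≈ 62.2 kips

t_e = 0.707 × 0.25 = 0.1767 in.
R_nwl = 0.6 × 60 × 0.1767 × 8 = 50.9 kips (longitudinal, 2 welds).
R_nwt = 0.6 × 60 × 0.1767 × 8.5 = 54.09 kips (transverse, base value).
(i) R_nwl + R_nwt = 105 kips; (ii) 0.85 R_nwl + 1.5 R_nwt = 124.4 kips.
R_n = max = 124.4 kips [governs: (ii)]; R_n/Ω = 62.2 kips.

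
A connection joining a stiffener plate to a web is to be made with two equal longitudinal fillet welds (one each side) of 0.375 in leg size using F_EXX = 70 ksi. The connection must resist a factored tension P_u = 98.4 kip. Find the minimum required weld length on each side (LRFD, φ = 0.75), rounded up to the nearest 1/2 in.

L = 6 in on each side

Throat t_e = 0.707 × 0.375 = 0.2651 in.
φr_n = 0.75 × 0.6 × 70 × 0.2651 = 8.351 kip/in.
L_req = P_u / φr_n = 98.4 / 8.351 = 11.78 in total.
Per side: 11.78 / 2 = 5.891 in.
Round up → use L = 6 in on each side.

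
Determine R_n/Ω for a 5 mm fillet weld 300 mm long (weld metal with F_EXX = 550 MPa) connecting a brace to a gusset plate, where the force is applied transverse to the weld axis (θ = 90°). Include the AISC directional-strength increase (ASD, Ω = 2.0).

t_e = 0.707 × 5 = 3.535 mm; A_we = 3.535 × 300 = 1060 mm².
Directional factor: 1.0 + 0.5 sin^1.5(90°) = 1.5.
F_nw = 0.6 × 550 × 1.5 = 495 MPa.
R_n/Ω = (495 × 1060) / 2.0 × 10⁻³ = 262.5 kN.

R_n/Ω ≈ 262 kN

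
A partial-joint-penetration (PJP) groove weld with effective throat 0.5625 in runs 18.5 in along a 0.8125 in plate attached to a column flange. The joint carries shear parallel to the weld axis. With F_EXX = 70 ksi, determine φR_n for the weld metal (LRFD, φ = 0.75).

φR_n ≈ 328 kips

Effective throat (given) t_e = 0.5625 in.
A_we = 0.5625 × 18.5 = 10.41 in².
F_nw = 0.6 F_EXX = 42 ksi.
φR_n = 0.75 × 42 × 10.41 = 327.8 kips.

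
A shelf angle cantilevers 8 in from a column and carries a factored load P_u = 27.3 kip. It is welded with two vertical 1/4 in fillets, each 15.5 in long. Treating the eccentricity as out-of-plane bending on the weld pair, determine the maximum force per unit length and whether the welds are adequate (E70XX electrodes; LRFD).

E70XX → F_EXX = 70 ksi.
L_w = 2 × 15.5 = 31 in; section modulus (unit throat) S = 2 × L²/6 = 80.08 in².
Direct shear f_v = P/L_w = 27.3/31 = 0.8806 kip/in.
Moment M = P × e = 27.3 × 8 = 218.4 kip·in; bending f_b = M/S = 2.727 kip/in.
f_max = √(f_v² + f_b²) = √(0.8806² + 2.727²) = 2.866 kip/in.
φr_n = 0.75 × 0.6 × 70 × (0.707 × 0.25) = 5.568 kip/in → adequate.

f_max ≈ 2.87 kip/in; adequate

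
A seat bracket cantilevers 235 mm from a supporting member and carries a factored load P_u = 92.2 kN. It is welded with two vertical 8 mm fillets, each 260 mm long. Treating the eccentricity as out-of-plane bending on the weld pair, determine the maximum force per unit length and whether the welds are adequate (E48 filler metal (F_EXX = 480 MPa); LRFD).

L_w = 2 × 260 = 520 mm; section modulus (unit throat) S = 2 × L²/6 = 22530 mm².
Direct shear f_v = P/L_w = 92.2×10³/520 = 177.3 N/mm.
Moment M = P × e = 92.2×10³ × 235 = 21667000 N·mm; bending f_b = M/S = 961.6 N/mm.
f_max = √(f_v² + f_b²) = √(177.3² + 961.6²) = 977.8 N/mm.
φr_n = 0.75 × 0.6 × 480 × (0.707 × 8) = 1222 N/mm → adequate.

f_max ≈ 978 N/mm; adequate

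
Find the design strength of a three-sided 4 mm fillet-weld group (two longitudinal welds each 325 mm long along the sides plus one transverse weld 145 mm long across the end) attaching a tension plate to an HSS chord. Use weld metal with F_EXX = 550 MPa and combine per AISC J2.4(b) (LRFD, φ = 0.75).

t_e = 0.707 × 4 = 2.828 mm.
R_nwl = 0.6 × 550 × 2.828 × 650 × 10⁻³ = 606.6 kN (longitudinal, 2 welds).
R_nwt = 0.6 × 550 × 2.828 × 145 × 10⁻³ = 135.3 kN (transverse, base value).
(i) R_nwl + R_nwt = 741.9 kN; (ii) 0.85 R_nwl + 1.5 R_nwt = 718.6 kN.
R_n = max = 741.9 kN [governs: (i)]; φR_n = 556.4 kN.

φR_n ≈ 556 kN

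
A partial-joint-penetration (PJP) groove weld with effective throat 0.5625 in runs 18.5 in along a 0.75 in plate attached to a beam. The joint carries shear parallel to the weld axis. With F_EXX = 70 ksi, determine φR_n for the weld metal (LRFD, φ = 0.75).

Effective throat (given) t_e = 0.5625 in.
A_we = 0.5625 × 18.5 = 10.41 in².
F_nw = 0.6 F_EXX = 42 ksi.
φR_n = 0.75 × 42 × 10.41 = 327.8 kips.

φR_n ≈ 328 kips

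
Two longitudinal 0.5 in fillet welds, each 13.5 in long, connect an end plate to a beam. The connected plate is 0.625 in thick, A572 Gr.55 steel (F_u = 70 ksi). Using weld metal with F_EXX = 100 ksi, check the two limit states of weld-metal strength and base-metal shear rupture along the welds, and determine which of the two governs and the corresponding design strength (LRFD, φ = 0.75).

φR_n ≈ 430 kips (weld metal governs)

t_e = 0.707 × 0.5 = 0.3535 in; L = 27 in.
Weld metal: φR_n = 0.75 × 0.6 × 100 × 0.3535 × 27 = 429.5 kips.
Base metal (shear rupture): φR_n = 0.75 × 0.6 × 70 × 0.625 × 27 = 531.6 kips.
Governing: weld metal.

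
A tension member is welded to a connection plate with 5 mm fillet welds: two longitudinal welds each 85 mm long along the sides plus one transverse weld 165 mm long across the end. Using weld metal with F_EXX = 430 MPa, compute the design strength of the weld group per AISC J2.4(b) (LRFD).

φR_n ≈ 268 kN

t_e = 0.707 × 5 = 3.535 mm.
R_nwl = 0.6 × 430 × 3.535 × 170 × 10⁻³ = 155 kN (longitudinal, 2 welds).
R_nwt = 0.6 × 430 × 3.535 × 165 × 10⁻³ = 150.5 kN (transverse, base value).
(i) R_nwl + R_nwt = 305.5 kN; (ii) 0.85 R_nwl + 1.5 R_nwt = 357.5 kN.
R_n = max = 357.5 kN [governs: (ii)]; φR_n = 268.1 kN.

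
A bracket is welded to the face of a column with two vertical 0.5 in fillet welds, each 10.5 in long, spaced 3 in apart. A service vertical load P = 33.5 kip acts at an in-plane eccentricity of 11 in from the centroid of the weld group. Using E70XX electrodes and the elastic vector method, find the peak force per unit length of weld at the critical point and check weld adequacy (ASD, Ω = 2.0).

f_max ≈ 8.95 kip/in; NOT adequate

E70XX → F_EXX = 70 ksi.
Total weld length L_w = 21 in. Treat welds as unit-width lines.
Polar moment about centroid: J = 2[d³/12 + d(b/2)²] = 2[10.5³/12 + 10.5×1.5²] = 240.2 in³.
Direct shear f_v = P/L_w = 33.5 / 21 = 1.595 kip/in (vertical).
Torsion M = P·e = 33.5 × 11 = 368.5 kip·in.
Critical point at (x, y) = (1.5, 5.25) from centroid. f_tx = M·y/J = 8.055 kip/in; f_ty = M·x/J = 2.301 kip/in.
Resultant f_max = √[f_tx² + (f_v + f_ty)²] = √[8.055² + (1.595 + 2.301)²] = 8.948 kip/in.
Capacity per unit length: r_n/Ω = (1/2.0) × 0.6 × 70 × (0.707 × 0.5) = 7.423 kip/in.
8.948 > 7.423 → NOT adequate.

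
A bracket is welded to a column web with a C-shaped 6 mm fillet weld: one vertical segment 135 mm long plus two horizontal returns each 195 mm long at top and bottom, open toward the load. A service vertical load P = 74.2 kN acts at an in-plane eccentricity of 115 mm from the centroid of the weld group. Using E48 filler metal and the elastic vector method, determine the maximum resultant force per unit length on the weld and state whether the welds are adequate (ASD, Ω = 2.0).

E48XX → F_EXX = 480 MPa.
Total weld length L_w = 525 mm. Treat welds as unit-width lines.
Centroid: x̄ = 2×195×97.5 / 525 = 72.43 mm from the vertical weld.
Polar moment about centroid: J = I_x + I_y = [135³/12 + 2×195×67.5²] + [135×72.43² + 2(195³/12 + 195×25.07²)] = 4171000 mm³.
Direct shear f_v = P/L_w = 74.2×10³ / 525 = 141.3 N/mm (vertical).
Torsion M = P·e = 74.2×10³ × 115 = 8533000 N·mm.
Critical point at (x, y) = (122.6, 67.5) from centroid. f_tx = M·y/J = 138.1 N/mm; f_ty = M·x/J = 250.7 N/mm.
Resultant f_max = √[f_tx² + (f_v + f_ty)²] = √[138.1² + (141.3 + 250.7)²] = 415.7 N/mm.
Capacity per unit length: r_n/Ω = (1/2.0) × 0.6 × 480 × (0.707 × 6) = 610.8 N/mm.
415.7 ≤ 610.8 → adequate.

f_max ≈ 416 N/mm; adequate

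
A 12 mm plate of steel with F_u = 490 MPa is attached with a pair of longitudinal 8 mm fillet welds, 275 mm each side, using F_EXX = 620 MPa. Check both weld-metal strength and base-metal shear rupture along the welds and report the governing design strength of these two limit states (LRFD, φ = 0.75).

t_e = 0.707 × 8 = 5.656 mm; L = 550 mm.
Weld metal: φR_n = 0.75 × 0.6 × 620 × 5.656 × 550 × 10⁻³ = 867.9 kN.
Base metal (shear rupture): φR_n = 0.75 × 0.6 × 490 × 12 × 550 × 10⁻³ = 1455 kN.
Governing: weld metal.

φR_n ≈ 868 kN (weld metal governs)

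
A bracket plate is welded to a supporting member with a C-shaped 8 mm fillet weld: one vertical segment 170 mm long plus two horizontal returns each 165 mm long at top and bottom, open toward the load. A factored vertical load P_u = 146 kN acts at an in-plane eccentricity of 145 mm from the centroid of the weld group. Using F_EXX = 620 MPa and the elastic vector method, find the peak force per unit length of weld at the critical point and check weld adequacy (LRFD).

f_max ≈ 934 N/mm; adequate

Total weld length L_w = 500 mm. Treat welds as unit-width lines.
Centroid: x̄ = 2×165×82.5 / 500 = 54.45 mm from the vertical weld.
Polar moment about centroid: J = I_x + I_y = [170³/12 + 2×165×85²] + [170×54.45² + 2(165³/12 + 165×28.05²)] = 4306000 mm³.
Direct shear f_v = P/L_w = 146×10³ / 500 = 292 N/mm (vertical).
Torsion M = P·e = 146×10³ × 145 = 21170000 N·mm.
Critical point at (x, y) = (110.5, 85) from centroid. f_tx = M·y/J = 417.9 N/mm; f_ty = M·x/J = 543.5 N/mm.
Resultant f_max = √[f_tx² + (f_v + f_ty)²] = √[417.9² + (292 + 543.5)²] = 934.2 N/mm.
Capacity per unit length: φr_n = 0.75 × 0.6 × 620 × (0.707 × 8) = 1578 N/mm.
934.2 ≤ 1578 → adequate.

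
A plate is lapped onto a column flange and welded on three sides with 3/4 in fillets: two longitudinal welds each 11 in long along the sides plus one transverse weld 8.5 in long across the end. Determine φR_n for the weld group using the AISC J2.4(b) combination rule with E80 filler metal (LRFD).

φR_n ≈ 600 kip

E80XX → F_EXX = 80 ksi.
t_e = 0.707 × 0.75 = 0.5302 in.
R_nwl = 0.6 × 80 × 0.5302 × 22 = 559.9 kip (longitudinal, 2 welds).
R_nwt = 0.6 × 80 × 0.5302 × 8.5 = 216.3 kip (transverse, base value).
(i) R_nwl + R_nwt = 776.3 kip; (ii) 0.85 R_nwl + 1.5 R_nwt = 800.5 kip.
R_n = max = 800.5 kip [governs: (ii)]; φR_n = 600.3 kip.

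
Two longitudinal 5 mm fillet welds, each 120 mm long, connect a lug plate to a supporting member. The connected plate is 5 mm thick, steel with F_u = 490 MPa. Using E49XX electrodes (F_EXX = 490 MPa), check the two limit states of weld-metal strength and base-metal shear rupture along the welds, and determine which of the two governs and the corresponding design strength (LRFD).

φR_n ≈ 187 kN (weld metal governs)

t_e = 0.707 × 5 = 3.535 mm; L = 240 mm.
Weld metal: φR_n = 0.75 × 0.6 × 490 × 3.535 × 240 × 10⁻³ = 187.1 kN.
Base metal (shear rupture): φR_n = 0.75 × 0.6 × 490 × 5 × 240 × 10⁻³ = 264.6 kN.
Governing: weld metal.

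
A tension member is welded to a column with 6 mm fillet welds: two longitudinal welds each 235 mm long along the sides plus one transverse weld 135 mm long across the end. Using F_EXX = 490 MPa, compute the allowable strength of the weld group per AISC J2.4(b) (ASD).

t_e = 0.707 × 6 = 4.242 mm.
R_nwl = 0.6 × 490 × 4.242 × 470 × 10⁻³ = 586.2 kN (longitudinal, 2 welds).
R_nwt = 0.6 × 490 × 4.242 × 135 × 10⁻³ = 168.4 kN (transverse, base value).
(i) R_nwl + R_nwt = 754.5 kN; (ii) 0.85 R_nwl + 1.5 R_nwt = 750.8 kN.
R_n = max = 754.5 kN [governs: (i)]; R_n/Ω = 377.3 kN.

R_n/Ω ≈ 377 kN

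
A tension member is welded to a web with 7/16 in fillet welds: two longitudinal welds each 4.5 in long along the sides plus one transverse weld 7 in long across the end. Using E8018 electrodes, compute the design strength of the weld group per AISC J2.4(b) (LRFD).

E80XX → F_EXX = 80 ksi.
t_e = 0.707 × 0.4375 = 0.3093 in.
R_nwl = 0.6 × 80 × 0.3093 × 9 = 133.6 kip (longitudinal, 2 welds).
R_nwt = 0.6 × 80 × 0.3093 × 7 = 103.9 kip (transverse, base value).
(i) R_nwl + R_nwt = 237.6 kip; (ii) 0.85 R_nwl + 1.5 R_nwt = 269.5 kip.
R_n = max = 269.5 kip [governs: (ii)]; φR_n = 202.1 kip.

φR_n ≈ 202 kip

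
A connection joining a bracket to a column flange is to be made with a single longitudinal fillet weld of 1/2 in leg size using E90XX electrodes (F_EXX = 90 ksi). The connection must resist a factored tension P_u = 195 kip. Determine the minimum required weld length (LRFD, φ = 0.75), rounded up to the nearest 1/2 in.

Throat t_e = 0.707 × 0.5 = 0.3535 in.
φr_n = 0.75 × 0.6 × 90 × 0.3535 = 14.32 kip/in.
L_req = P_u / φr_n = 195 / 14.32 = 13.62 in total.
Round up → use L = 14 in.

L = 14 in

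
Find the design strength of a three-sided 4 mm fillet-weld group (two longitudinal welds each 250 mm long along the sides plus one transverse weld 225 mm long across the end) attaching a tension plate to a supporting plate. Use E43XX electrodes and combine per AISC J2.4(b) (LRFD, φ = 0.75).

E43XX → F_EXX = 430 MPa.
t_e = 0.707 × 4 = 2.828 mm.
R_nwl = 0.6 × 430 × 2.828 × 500 × 10⁻³ = 364.8 kN (longitudinal, 2 welds).
R_nwt = 0.6 × 430 × 2.828 × 225 × 10⁻³ = 164.2 kN (transverse, base value).
(i) R_nwl + R_nwt = 529 kN; (ii) 0.85 R_nwl + 1.5 R_nwt = 556.3 kN.
R_n = max = 556.3 kN [governs: (ii)]; φR_n = 417.3 kN.

φR_n ≈ 417 kN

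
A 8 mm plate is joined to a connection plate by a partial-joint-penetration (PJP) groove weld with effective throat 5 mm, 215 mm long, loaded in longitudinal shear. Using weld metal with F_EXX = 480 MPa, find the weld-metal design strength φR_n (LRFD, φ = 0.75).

Effective throat (given) t_e = 5 mm.
A_we = 5 × 215 = 1075 mm².
F_nw = 0.6 F_EXX = 288 MPa.
φR_n = 0.75 × 288 × 1075 × 10⁻³ = 232.2 kN.

φR_n ≈ 232 kN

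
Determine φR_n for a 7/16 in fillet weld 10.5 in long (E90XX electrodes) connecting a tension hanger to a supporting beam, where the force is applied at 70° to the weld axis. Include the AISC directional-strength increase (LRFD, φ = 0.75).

E90XX → F_EXX = 90 ksi.
t_e = 0.707 × 0.4375 = 0.3093 in; A_we = 0.3093 × 10.5 = 3.248 in².
Directional factor: 1.0 + 0.5 sin^1.5(70°) = 1.455.
F_nw = 0.6 × 90 × 1.455 = 78.59 ksi.
φR_n = 0.75 × 78.59 × 3.248 = 191.4 kip.

φR_n ≈ 191 kip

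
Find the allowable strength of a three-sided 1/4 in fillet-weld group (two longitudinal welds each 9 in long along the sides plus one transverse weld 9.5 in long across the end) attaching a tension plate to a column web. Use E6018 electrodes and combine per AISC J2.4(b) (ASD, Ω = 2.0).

R_n/Ω ≈ 94 kips

E60XX → F_EXX = 60 ksi.
t_e = 0.707 × 0.25 = 0.1767 in.
R_nwl = 0.6 × 60 × 0.1767 × 18 = 114.5 kips (longitudinal, 2 welds).
R_nwt = 0.6 × 60 × 0.1767 × 9.5 = 60.45 kips (transverse, base value).
(i) R_nwl + R_nwt = 175 kips; (ii) 0.85 R_nwl + 1.5 R_nwt = 188 kips.
R_n = max = 188 kips [governs: (ii)]; R_n/Ω = 94.01 kips.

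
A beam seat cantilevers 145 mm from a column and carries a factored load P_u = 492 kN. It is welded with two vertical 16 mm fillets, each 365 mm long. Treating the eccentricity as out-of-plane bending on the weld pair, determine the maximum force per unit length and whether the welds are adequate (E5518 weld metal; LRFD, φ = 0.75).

E55XX → F_EXX = 550 MPa.
L_w = 2 × 365 = 730 mm; section modulus (unit throat) S = 2 × L²/6 = 44410 mm².
Direct shear f_v = P/L_w = 492×10³/730 = 674 N/mm.
Moment M = P × e = 492×10³ × 145 = 71340000 N·mm; bending f_b = M/S = 1606 N/mm.
f_max = √(f_v² + f_b²) = √(674² + 1606²) = 1742 N/mm.
φr_n = 0.75 × 0.6 × 550 × (0.707 × 16) = 2800 N/mm → adequate.

f_max ≈ 1740 N/mm; adequate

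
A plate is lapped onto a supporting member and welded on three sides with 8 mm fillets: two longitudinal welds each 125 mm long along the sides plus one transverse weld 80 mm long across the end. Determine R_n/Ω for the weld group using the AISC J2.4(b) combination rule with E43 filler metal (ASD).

R_n/Ω ≈ 243 kN

E43XX → F_EXX = 430 MPa.
t_e = 0.707 × 8 = 5.656 mm.
R_nwl = 0.6 × 430 × 5.656 × 250 × 10⁻³ = 364.8 kN (longitudinal, 2 welds).
R_nwt = 0.6 × 430 × 5.656 × 80 × 10⁻³ = 116.7 kN (transverse, base value).
(i) R_nwl + R_nwt = 481.6 kN; (ii) 0.85 R_nwl + 1.5 R_nwt = 485.2 kN.
R_n = max = 485.2 kN [governs: (ii)]; R_n/Ω = 242.6 kN.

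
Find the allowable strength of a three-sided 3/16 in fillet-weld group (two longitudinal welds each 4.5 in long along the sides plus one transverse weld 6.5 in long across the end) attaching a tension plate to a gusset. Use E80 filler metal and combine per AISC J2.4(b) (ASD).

R_n/Ω ≈ 55.4 kips

E80XX → F_EXX = 80 ksi.
t_e = 0.707 × 0.1875 = 0.1326 in.
R_nwl = 0.6 × 80 × 0.1326 × 9 = 57.27 kips (longitudinal, 2 welds).
R_nwt = 0.6 × 80 × 0.1326 × 6.5 = 41.36 kips (transverse, base value).
(i) R_nwl + R_nwt = 98.63 kips; (ii) 0.85 R_nwl + 1.5 R_nwt = 110.7 kips.
R_n = max = 110.7 kips [governs: (ii)]; R_n/Ω = 55.36 kips.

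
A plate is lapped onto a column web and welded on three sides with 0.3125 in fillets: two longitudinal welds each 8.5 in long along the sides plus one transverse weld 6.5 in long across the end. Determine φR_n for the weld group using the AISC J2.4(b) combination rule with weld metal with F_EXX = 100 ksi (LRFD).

t_e = 0.707 × 0.3125 = 0.2209 in.
R_nwl = 0.6 × 100 × 0.2209 × 17 = 225.4 kips (longitudinal, 2 welds).
R_nwt = 0.6 × 100 × 0.2209 × 6.5 = 86.17 kips (transverse, base value).
(i) R_nwl + R_nwt = 311.5 kips; (ii) 0.85 R_nwl + 1.5 R_nwt = 320.8 kips.
R_n = max = 320.8 kips [governs: (ii)]; φR_n = 240.6 kips.

φR_n ≈ 241 kips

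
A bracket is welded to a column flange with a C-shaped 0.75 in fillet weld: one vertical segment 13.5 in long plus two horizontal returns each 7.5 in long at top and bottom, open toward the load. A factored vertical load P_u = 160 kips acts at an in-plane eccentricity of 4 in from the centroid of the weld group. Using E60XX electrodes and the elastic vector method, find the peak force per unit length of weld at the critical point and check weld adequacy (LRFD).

f_max ≈ 9.84 kip/in; adequate

E60XX → F_EXX = 60 ksi.
Total weld length L_w = 28.5 in. Treat welds as unit-width lines.
Centroid: x̄ = 2×7.5×3.75 / 28.5 = 1.974 in from the vertical weld.
Polar moment about centroid: J = I_x + I_y = [13.5³/12 + 2×7.5×6.75²] + [13.5×1.974² + 2(7.5³/12 + 7.5×1.776²)] = 1059 in³.
Direct shear f_v = P/L_w = 160 / 28.5 = 5.614 kip/in (vertical).
Torsion M = P·e = 160 × 4 = 640 kip·in.
Critical point at (x, y) = (5.526, 6.75) from centroid. f_tx = M·y/J = 4.08 kip/in; f_ty = M·x/J = 3.341 kip/in.
Resultant f_max = √[f_tx² + (f_v + f_ty)²] = √[4.08² + (5.614 + 3.341)²] = 9.841 kip/in.
Capacity per unit length: φr_n = 0.75 × 0.6 × 60 × (0.707 × 0.75) = 14.32 kip/in.
9.841 ≤ 14.32 → adequate.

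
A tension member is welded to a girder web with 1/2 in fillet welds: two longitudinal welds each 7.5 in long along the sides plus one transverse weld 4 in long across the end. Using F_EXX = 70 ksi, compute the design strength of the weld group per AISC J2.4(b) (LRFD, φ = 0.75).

t_e = 0.707 × 0.5 = 0.3535 in.
R_nwl = 0.6 × 70 × 0.3535 × 15 = 222.7 kips (longitudinal, 2 welds).
R_nwt = 0.6 × 70 × 0.3535 × 4 = 59.39 kips (transverse, base value).
(i) R_nwl + R_nwt = 282.1 kips; (ii) 0.85 R_nwl + 1.5 R_nwt = 278.4 kips.
R_n = max = 282.1 kips [governs: (i)]; φR_n = 211.6 kips.

φR_n ≈ 212 kips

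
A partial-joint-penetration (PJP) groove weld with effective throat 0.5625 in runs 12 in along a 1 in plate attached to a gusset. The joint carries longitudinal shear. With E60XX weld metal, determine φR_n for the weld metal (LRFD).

φR_n ≈ 182 kip

E60XX → F_EXX = 60 ksi.
Effective throat (given) t_e = 0.5625 in.
A_we = 0.5625 × 12 = 6.75 in².
F_nw = 0.6 F_EXX = 36 ksi.
φR_n = 0.75 × 36 × 6.75 = 182.2 kip.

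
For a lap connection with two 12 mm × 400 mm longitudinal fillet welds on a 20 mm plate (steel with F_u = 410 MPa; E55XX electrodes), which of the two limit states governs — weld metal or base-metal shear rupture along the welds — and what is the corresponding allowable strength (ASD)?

E55XX → F_EXX = 550 MPa.
t_e = 0.707 × 12 = 8.484 mm; L = 800 mm.
Weld metal: R_n/Ω = (1/2.0) × 0.6 × 550 × 8.484 × 800 × 10⁻³ = 1120 kN.
Base metal (shear rupture): R_n/Ω = (1/2.0) × 0.6 × 410 × 20 × 800 × 10⁻³ = 1968 kN.
Governing: weld metal.

R_n/Ω ≈ 1120 kN (weld metal governs)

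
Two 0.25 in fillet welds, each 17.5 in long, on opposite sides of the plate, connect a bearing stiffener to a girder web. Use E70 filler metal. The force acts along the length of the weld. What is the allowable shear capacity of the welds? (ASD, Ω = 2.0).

E70XX → F_EXX = 70 ksi.
Effective throat t_e = 0.707 × 0.25 = 0.1767 in.
Total length L = 35 in; A_we = 0.1767 × 35 = 6.186 in².
F_nw = 0.6 F_EXX = 0.6 × 70 = 42 ksi.
R_n = 42 × 6.186 = 259.8 kips; R_n/Ω = 259.8/2.0 = 129.9 kips.

R_n/Ω ≈ 130 kips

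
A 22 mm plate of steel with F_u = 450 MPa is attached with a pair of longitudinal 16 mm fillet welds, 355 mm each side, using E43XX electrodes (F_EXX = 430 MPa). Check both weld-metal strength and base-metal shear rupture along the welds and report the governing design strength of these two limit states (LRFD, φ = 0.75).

t_e = 0.707 × 16 = 11.31 mm; L = 710 mm.
Weld metal: φR_n = 0.75 × 0.6 × 430 × 11.31 × 710 × 10⁻³ = 1554 kN.
Base metal (shear rupture): φR_n = 0.75 × 0.6 × 450 × 22 × 710 × 10⁻³ = 3163 kN.
Governing: weld metal.

φR_n ≈ 1550 kN (weld metal governs)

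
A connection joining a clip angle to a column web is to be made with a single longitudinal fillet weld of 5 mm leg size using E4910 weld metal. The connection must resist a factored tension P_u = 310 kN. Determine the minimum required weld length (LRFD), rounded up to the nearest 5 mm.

L = 400 mm

E49XX → F_EXX = 490 MPa.
Throat t_e = 0.707 × 5 = 3.535 mm.
φr_n = 0.75 × 0.6 × 490 × 3.535 × 10⁻³ = 0.7795 kN/mm.
L_req = P_u / φr_n = 310 / 0.7795 = 397.7 mm total.
Round up → use L = 400 mm.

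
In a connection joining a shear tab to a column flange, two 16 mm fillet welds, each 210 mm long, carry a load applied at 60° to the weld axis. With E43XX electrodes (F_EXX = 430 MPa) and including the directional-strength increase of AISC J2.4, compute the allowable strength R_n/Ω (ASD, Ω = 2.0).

t_e = 0.707 × 16 = 11.31 mm; A_we = 11.31 × 420 = 4751 mm².
Directional factor: 1.0 + 0.5 sin^1.5(60°) = 1.403.
F_nw = 0.6 × 430 × 1.403 = 362 MPa.
R_n/Ω = (362 × 4751) / 2.0 × 10⁻³ = 859.9 kN.

R_n/Ω ≈ 860 kN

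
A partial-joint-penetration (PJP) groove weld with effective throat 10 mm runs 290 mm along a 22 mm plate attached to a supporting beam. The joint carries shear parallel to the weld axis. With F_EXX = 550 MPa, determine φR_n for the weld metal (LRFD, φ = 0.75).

φR_n ≈ 718 kN

Effective throat (given) t_e = 10 mm.
A_we = 10 × 290 = 2900 mm².
F_nw = 0.6 F_EXX = 330 MPa.
φR_n = 0.75 × 330 × 2900 × 10⁻³ = 717.8 kN.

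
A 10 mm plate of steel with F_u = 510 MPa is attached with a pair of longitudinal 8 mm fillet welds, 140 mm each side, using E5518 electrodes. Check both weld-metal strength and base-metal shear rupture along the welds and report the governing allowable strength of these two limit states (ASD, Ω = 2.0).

E55XX → F_EXX = 550 MPa.
t_e = 0.707 × 8 = 5.656 mm; L = 280 mm.
Weld metal: R_n/Ω = (1/2.0) × 0.6 × 550 × 5.656 × 280 × 10⁻³ = 261.3 kN.
Base metal (shear rupture): R_n/Ω = (1/2.0) × 0.6 × 510 × 10 × 280 × 10⁻³ = 428.4 kN.
Governing: weld metal.

R_n/Ω ≈ 261 kN (weld metal governs)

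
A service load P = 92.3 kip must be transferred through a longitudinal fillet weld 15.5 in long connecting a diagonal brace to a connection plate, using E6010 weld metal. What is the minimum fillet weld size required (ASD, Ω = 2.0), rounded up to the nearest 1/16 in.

E60XX → F_EXX = 60 ksi.
Total weld length L = 15.5 in.
Required throat t_e = P × Ω / (0.6 F_EXX × L) = 92.3 × 2.0 / (0.6 × 60 × 15.5) = 0.3308 in.
Required leg w = t_e / 0.707 = 0.4679 in → use 1/2 in.

w = 1/2 in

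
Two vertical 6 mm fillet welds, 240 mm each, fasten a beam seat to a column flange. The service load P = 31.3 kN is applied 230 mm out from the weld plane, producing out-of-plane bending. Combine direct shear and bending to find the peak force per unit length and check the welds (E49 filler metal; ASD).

f_max ≈ 381 N/mm; adequate

E49XX → F_EXX = 490 MPa.
L_w = 2 × 240 = 480 mm; section modulus (unit throat) S = 2 × L²/6 = 19200 mm².
Direct shear f_v = P/L_w = 31.3×10³/480 = 65.21 N/mm.
Moment M = P × e = 31.3×10³ × 230 = 7199000 N·mm; bending f_b = M/S = 374.9 N/mm.
f_max = √(f_v² + f_b²) = √(65.21² + 374.9²) = 380.6 N/mm.
r_n/Ω = (1/2.0) × 0.6 × 490 × (0.707 × 6) = 623.6 N/mm → adequate.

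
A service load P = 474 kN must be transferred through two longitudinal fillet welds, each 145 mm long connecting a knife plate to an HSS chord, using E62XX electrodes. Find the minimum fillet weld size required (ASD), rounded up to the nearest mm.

w = 13 mm

E62XX → F_EXX = 620 MPa.
Total weld length L = 290 mm.
Required throat t_e = P × Ω / (0.6 F_EXX × L) = 474 × 2.0 / (0.6 × 620 × 290 × 10⁻³) = 8.788 mm.
Required leg w = t_e / 0.707 = 12.43 mm → use 13 mm.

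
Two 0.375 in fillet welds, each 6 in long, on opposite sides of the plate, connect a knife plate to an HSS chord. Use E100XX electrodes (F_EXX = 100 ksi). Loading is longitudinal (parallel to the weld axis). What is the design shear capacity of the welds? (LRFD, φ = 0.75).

φR_n ≈ 143 kip

Effective throat t_e = 0.707 × 0.375 = 0.2651 in.
Total length L = 12 in; A_we = 0.2651 × 12 = 3.181 in².
F_nw = 0.6 F_EXX = 0.6 × 100 = 60 ksi.
φR_n = 0.75 × 60 × 3.181 = 143.2 kip.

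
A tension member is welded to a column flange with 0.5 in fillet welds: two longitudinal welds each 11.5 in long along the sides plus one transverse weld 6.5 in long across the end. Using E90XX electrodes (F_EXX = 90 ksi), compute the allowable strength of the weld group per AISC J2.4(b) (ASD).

R_n/Ω ≈ 282 kip

t_e = 0.707 × 0.5 = 0.3535 in.
R_nwl = 0.6 × 90 × 0.3535 × 23 = 439 kip (longitudinal, 2 welds).
R_nwt = 0.6 × 90 × 0.3535 × 6.5 = 124.1 kip (transverse, base value).
(i) R_nwl + R_nwt = 563.1 kip; (ii) 0.85 R_nwl + 1.5 R_nwt = 559.3 kip.
R_n = max = 563.1 kip [governs: (i)]; R_n/Ω = 281.6 kip.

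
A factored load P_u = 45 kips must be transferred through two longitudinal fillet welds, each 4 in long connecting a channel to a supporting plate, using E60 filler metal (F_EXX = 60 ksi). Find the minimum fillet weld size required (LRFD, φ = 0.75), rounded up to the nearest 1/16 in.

w = 5/16 in

Total weld length L = 8 in.
Required throat t_e = P_u / (φ × 0.6 F_EXX × L) = 45 / (0.75 × 0.6 × 60 × 8) = 0.2083 in.
Required leg w = t_e / 0.707 = 0.2947 in → use 5/16 in.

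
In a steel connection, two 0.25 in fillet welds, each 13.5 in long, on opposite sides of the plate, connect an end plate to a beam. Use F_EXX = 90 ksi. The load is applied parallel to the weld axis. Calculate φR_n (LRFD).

φR_n ≈ 193 kip

Effective throat t_e = 0.707 × 0.25 = 0.1767 in.
Total length L = 27 in; A_we = 0.1767 × 27 = 4.772 in².
F_nw = 0.6 F_EXX = 0.6 × 90 = 54 ksi.
φR_n = 0.75 × 54 × 4.772 = 193.3 kip.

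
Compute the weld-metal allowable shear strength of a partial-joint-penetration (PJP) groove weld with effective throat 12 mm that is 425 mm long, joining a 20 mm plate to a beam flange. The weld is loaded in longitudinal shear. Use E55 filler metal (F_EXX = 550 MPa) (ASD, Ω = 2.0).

Effective throat (given) t_e = 12 mm.
A_we = 12 × 425 = 5100 mm².
F_nw = 0.6 F_EXX = 330 MPa.
R_n/Ω = (330 × 5100) / 2.0 × 10⁻³ = 841.5 kN.

R_n/Ω ≈ 842 kN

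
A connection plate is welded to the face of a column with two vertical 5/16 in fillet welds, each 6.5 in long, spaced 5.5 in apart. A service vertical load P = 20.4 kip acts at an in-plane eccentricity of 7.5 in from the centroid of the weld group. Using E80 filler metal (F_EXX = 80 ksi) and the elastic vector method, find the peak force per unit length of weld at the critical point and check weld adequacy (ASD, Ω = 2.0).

f_max ≈ 5.66 kip/in; NOT adequate

Total weld length L_w = 13 in. Treat welds as unit-width lines.
Polar moment about centroid: J = 2[d³/12 + d(b/2)²] = 2[6.5³/12 + 6.5×2.75²] = 144.1 in³.
Direct shear f_v = P/L_w = 20.4 / 13 = 1.569 kip/in (vertical).
Torsion M = P·e = 20.4 × 7.5 = 153 kip·in.
Critical point at (x, y) = (2.75, 3.25) from centroid. f_tx = M·y/J = 3.451 kip/in; f_ty = M·x/J = 2.92 kip/in.
Resultant f_max = √[f_tx² + (f_v + f_ty)²] = √[3.451² + (1.569 + 2.92)²] = 5.663 kip/in.
Capacity per unit length: r_n/Ω = (1/2.0) × 0.6 × 80 × (0.707 × 0.3125) = 5.302 kip/in.
5.663 > 5.302 → NOT adequate.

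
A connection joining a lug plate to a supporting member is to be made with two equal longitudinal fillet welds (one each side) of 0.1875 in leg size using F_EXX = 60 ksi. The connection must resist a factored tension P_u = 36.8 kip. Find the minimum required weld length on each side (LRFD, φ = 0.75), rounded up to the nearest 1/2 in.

Throat t_e = 0.707 × 0.1875 = 0.1326 in.
φr_n = 0.75 × 0.6 × 60 × 0.1326 = 3.579 kip/in.
L_req = P_u / φr_n = 36.8 / 3.579 = 10.28 in total.
Per side: 10.28 / 2 = 5.141 in.
Round up → use L = 5.5 in on each side.

L = 5.5 in on each side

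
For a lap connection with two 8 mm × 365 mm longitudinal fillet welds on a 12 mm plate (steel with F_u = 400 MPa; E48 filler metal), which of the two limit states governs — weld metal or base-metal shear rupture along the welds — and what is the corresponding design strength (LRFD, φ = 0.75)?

φR_n ≈ 892 kN (weld metal governs)

E48XX → F_EXX = 480 MPa.
t_e = 0.707 × 8 = 5.656 mm; L = 730 mm.
Weld metal: φR_n = 0.75 × 0.6 × 480 × 5.656 × 730 × 10⁻³ = 891.8 kN.
Base metal (shear rupture): φR_n = 0.75 × 0.6 × 400 × 12 × 730 × 10⁻³ = 1577 kN.
Governing: weld metal.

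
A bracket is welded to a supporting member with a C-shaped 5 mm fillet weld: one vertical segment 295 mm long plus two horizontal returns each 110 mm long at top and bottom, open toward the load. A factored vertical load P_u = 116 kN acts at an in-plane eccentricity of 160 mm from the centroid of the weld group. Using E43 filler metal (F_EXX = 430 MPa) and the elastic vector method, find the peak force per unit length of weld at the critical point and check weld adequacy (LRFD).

Total weld length L_w = 515 mm. Treat welds as unit-width lines.
Centroid: x̄ = 2×110×55 / 515 = 23.5 mm from the vertical weld.
Polar moment about centroid: J = I_x + I_y = [295³/12 + 2×110×147.5²] + [295×23.5² + 2(110³/12 + 110×31.5²)] = 7529000 mm³.
Direct shear f_v = P/L_w = 116×10³ / 515 = 225.2 N/mm (vertical).
Torsion M = P·e = 116×10³ × 160 = 18560000 N·mm.
Critical point at (x, y) = (86.5, 147.5) from centroid. f_tx = M·y/J = 363.6 N/mm; f_ty = M·x/J = 213.3 N/mm.
Resultant f_max = √[f_tx² + (f_v + f_ty)²] = √[363.6² + (225.2 + 213.3)²] = 569.6 N/mm.
Capacity per unit length: φr_n = 0.75 × 0.6 × 430 × (0.707 × 5) = 684 N/mm.
569.6 ≤ 684 → adequate.

f_max ≈ 570 N/mm; adequate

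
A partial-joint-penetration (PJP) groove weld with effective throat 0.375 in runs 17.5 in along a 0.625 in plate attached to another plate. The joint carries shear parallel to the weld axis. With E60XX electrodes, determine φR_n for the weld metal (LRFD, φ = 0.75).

φR_n ≈ 177 kips

E60XX → F_EXX = 60 ksi.
Effective throat (given) t_e = 0.375 in.
A_we = 0.375 × 17.5 = 6.562 in².
F_nw = 0.6 F_EXX = 36 ksi.
φR_n = 0.75 × 36 × 6.562 = 177.2 kips.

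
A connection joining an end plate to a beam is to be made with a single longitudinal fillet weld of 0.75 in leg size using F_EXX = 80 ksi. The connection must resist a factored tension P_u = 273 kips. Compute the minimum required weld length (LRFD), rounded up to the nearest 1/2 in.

L = 14.5 in

Throat t_e = 0.707 × 0.75 = 0.5302 in.
φr_n = 0.75 × 0.6 × 80 × 0.5302 = 19.09 kips/in.
L_req = P_u / φr_n = 273 / 19.09 = 14.3 in total.
Round up → use L = 14.5 in.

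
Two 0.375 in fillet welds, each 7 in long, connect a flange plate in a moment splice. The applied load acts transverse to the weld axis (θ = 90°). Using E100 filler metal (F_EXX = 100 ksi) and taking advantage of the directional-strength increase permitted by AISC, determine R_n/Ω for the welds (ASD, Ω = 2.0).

t_e = 0.707 × 0.375 = 0.2651 in; A_we = 0.2651 × 14 = 3.712 in².
Directional factor: 1.0 + 0.5 sin^1.5(90°) = 1.5.
F_nw = 0.6 × 100 × 1.5 = 90 ksi.
R_n/Ω = (90 × 3.712) / 2.0 = 167 kip.

R_n/Ω ≈ 167 kip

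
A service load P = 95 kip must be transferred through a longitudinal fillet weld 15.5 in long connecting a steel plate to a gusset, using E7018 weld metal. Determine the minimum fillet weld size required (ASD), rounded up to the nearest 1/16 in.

w = 7/16 in

E70XX → F_EXX = 70 ksi.
Total weld length L = 15.5 in.
Required throat t_e = P × Ω / (0.6 F_EXX × L) = 95 × 2.0 / (0.6 × 70 × 15.5) = 0.2919 in.
Required leg w = t_e / 0.707 = 0.4128 in → use 7/16 in.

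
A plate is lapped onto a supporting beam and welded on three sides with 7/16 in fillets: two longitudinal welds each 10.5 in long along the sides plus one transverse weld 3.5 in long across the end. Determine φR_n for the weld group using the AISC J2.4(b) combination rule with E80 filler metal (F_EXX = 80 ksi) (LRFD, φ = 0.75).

t_e = 0.707 × 0.4375 = 0.3093 in.
R_nwl = 0.6 × 80 × 0.3093 × 21 = 311.8 kips (longitudinal, 2 welds).
R_nwt = 0.6 × 80 × 0.3093 × 3.5 = 51.96 kips (transverse, base value).
(i) R_nwl + R_nwt = 363.8 kips; (ii) 0.85 R_nwl + 1.5 R_nwt = 343 kips.
R_n = max = 363.8 kips [governs: (i)]; φR_n = 272.8 kips.

φR_n ≈ 273 kips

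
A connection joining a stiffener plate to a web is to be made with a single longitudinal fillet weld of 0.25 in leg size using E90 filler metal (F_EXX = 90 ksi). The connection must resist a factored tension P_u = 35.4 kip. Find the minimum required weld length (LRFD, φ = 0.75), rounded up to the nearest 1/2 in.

Throat t_e = 0.707 × 0.25 = 0.1767 in.
φr_n = 0.75 × 0.6 × 90 × 0.1767 = 7.158 kip/in.
L_req = P_u / φr_n = 35.4 / 7.158 = 4.945 in total.
Round up → use L = 5 in.

L = 5 in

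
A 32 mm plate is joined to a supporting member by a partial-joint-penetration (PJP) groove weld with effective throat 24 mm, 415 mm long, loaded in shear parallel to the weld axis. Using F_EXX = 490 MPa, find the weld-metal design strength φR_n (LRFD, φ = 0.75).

φR_n ≈ 2200 kN

Effective throat (given) t_e = 24 mm.
A_we = 24 × 415 = 9960 mm².
F_nw = 0.6 F_EXX = 294 MPa.
φR_n = 0.75 × 294 × 9960 × 10⁻³ = 2196 kN.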